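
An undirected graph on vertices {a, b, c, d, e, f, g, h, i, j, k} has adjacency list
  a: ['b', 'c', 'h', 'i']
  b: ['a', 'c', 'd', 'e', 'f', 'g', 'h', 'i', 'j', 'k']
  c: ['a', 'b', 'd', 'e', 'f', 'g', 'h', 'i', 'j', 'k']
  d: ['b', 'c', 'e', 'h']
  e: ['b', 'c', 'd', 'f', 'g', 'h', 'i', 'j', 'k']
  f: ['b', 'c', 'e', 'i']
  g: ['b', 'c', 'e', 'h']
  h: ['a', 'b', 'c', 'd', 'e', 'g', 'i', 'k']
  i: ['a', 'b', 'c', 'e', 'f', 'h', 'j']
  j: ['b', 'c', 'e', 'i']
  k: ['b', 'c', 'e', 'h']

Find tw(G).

A width-4 tree decomposition is:
Bags: B1 = {b, c, e, h, i}  B2 = {b, c, d, e, h}  B3 = {b, c, e, f, i}  B4 = {b, c, e, i, j}  B5 = {a, b, c, h, i}  B6 = {b, c, e, g, h}  B7 = {b, c, e, h, k}
Tree: B1–B2, B1–B3, B1–B4, B1–B5, B2–B6, B2–B7
Every bag has size at most 5, so the width is 5 − 1 = 4 and tw(G) ≤ 4. Conversely, {b, c, e, i, j} is a clique of size 5, and the vertices of any clique must share a bag in every tree decomposition; so some bag has ≥ 5 vertices and tw(G) ≥ 4. The upper and lower bounds meet at 4, so that is the treewidth.

4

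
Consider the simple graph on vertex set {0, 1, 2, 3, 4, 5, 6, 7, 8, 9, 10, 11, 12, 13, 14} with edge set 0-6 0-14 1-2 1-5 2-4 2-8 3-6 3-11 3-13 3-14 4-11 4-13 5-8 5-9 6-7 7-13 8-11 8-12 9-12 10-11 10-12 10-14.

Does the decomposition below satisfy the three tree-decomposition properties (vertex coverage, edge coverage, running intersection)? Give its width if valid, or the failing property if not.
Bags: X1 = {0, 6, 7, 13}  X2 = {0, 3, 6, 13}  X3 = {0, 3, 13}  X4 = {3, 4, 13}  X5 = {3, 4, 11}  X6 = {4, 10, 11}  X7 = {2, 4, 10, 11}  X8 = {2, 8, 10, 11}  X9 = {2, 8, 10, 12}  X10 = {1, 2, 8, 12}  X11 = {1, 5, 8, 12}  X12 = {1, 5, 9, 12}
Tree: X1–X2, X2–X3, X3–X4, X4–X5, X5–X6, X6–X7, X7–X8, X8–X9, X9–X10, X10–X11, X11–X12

No — vertex 14 appears in no bag.

A tree decomposition must satisfy three properties: every vertex lies in some bag; for every edge, both endpoints lie together in some bag; and for every vertex, the bags containing it form a connected subtree. Here vertex 14 appears in no bag, so the decomposition is invalid.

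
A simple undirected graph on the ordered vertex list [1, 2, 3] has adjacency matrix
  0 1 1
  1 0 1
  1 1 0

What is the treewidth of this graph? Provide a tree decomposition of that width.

With just one bag of size 3, the width is 3 − 1 = 2, so tw(G) ≤ 2. On the other hand G contains the 3-clique {1, 2, 3}. A clique must lie in a single bag of any decomposition, so no decomposition can have width below 2. The upper and lower bounds meet at 2, so that is the treewidth.

Treewidth 2.
Bags: B1 = {1, 2, 3}
Tree: (single bag)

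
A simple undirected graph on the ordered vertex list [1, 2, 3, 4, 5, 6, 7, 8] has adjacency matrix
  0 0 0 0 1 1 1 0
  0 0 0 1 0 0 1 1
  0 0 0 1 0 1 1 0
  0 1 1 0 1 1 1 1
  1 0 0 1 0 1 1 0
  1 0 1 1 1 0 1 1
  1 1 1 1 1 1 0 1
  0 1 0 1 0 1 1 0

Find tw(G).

A width-3 tree decomposition is:
Bags: B1 = {4, 6, 7, 8}  B2 = {2, 4, 7, 8}  B3 = {4, 5, 6, 7}  B4 = {3, 4, 6, 7}  B5 = {1, 5, 6, 7}
Tree: B1–B2, B1–B3, B3–B4, B3–B5
Every bag has size at most 4, so the width is 4 − 1 = 3 and tw(G) ≤ 3. On the other hand G contains the 4-clique {1, 5, 6, 7}. A clique must lie in a single bag of any decomposition, so no decomposition can have width below 3. The upper and lower bounds meet at 3, so that is the treewidth.

3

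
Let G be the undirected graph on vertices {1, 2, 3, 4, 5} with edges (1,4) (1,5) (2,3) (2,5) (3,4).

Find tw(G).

2

A width-2 tree decomposition is:
Bags: B1 = {2, 3, 4}  B2 = {1, 2, 4}  B3 = {1, 2, 5}
Tree: B1–B2, B2–B3
The largest bag has 3 vertices, giving width 2; this decomposition certifies tw(G) ≤ 2. Since 2–3–4–1–5–2 is a cycle in G, G is not acyclic. Forests are exactly the graphs of treewidth ≤ 1, so tw(G) ≥ 2. Combining the bounds, tw(G) = 2.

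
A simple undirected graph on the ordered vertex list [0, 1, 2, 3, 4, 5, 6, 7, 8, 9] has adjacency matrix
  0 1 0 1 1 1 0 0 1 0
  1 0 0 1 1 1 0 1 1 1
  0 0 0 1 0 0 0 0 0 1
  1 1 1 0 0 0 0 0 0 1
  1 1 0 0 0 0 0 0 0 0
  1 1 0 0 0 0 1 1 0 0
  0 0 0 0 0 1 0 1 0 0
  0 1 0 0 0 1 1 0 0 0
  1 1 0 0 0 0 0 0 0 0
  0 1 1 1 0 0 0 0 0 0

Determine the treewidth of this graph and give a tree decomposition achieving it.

Each bag holds 3 vertices, so the decomposition has width 2, which upper-bounds the treewidth. On the other hand G contains the 3-clique {0, 1, 8}. A clique must lie in a single bag of any decomposition, so no decomposition can have width below 2. Combining the bounds, tw(G) = 2.

Treewidth 2.
One optimal decomposition is:
Bags: B1 = {1, 3, 9}  B2 = {0, 1, 3}  B3 = {0, 1, 8}  B4 = {0, 1, 4}  B5 = {0, 1, 5}  B6 = {2, 3, 9}  B7 = {1, 5, 7}  B8 = {5, 6, 7}
Tree: B1–B2, B2–B3, B3–B4, B2–B5, B1–B6, B5–B7, B7–B8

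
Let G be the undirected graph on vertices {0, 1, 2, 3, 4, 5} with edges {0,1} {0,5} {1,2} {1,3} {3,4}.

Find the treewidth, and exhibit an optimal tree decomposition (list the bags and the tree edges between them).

Each bag holds 2 vertices, so the decomposition has width 1, which upper-bounds the treewidth. Since G has at least one edge (e.g. 3–1), it is not an edgeless graph, so tw(G) ≥ 1. Hence tw(G) = 1 exactly.

Treewidth 1.
One such decomposition:
Bags: B1 = {1, 3}  B2 = {1, 2}  B3 = {0, 1}  B4 = {0, 5}  B5 = {3, 4}
Tree: B1–B2, B2–B3, B3–B4, B1–B5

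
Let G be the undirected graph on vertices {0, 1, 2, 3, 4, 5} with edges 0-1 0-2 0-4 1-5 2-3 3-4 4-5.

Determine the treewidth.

A width-2 tree decomposition is:
Bags: B1 = {0, 2, 3}  B2 = {0, 3, 4}  B3 = {0, 1, 4}  B4 = {1, 4, 5}
Tree: B1–B2, B2–B3, B3–B4
Every bag has size at most 3, so the width is 3 − 1 = 2 and tw(G) ≤ 2. The edges 2–3–4–0–2 form a cycle, so G is not a tree and its treewidth is at least 2. Combining the bounds, tw(G) = 2.

2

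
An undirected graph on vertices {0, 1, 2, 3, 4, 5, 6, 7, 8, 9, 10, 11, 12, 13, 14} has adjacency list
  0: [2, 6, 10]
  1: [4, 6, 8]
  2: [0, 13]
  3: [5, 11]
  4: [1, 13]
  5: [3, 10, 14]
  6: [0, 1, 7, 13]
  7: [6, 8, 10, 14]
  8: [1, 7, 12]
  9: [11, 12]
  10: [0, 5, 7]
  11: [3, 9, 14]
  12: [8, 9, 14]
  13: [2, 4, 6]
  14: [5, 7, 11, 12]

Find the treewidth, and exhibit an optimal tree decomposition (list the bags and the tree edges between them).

Treewidth 3.
One such decomposition:
Bags: B1 = {0, 2, 4, 13}  B2 = {0, 4, 6, 13}  B3 = {0, 1, 4, 6}  B4 = {0, 1, 6, 10}  B5 = {1, 6, 7, 10}  B6 = {1, 7, 8, 10}  B7 = {5, 7, 8, 10}  B8 = {5, 7, 8, 14}  B9 = {5, 8, 12, 14}  B10 = {3, 5, 12, 14}  B11 = {3, 11, 12, 14}  B12 = {3, 9, 11, 12}
Tree: B1–B2, B2–B3, B3–B4, B4–B5, B5–B6, B6–B7, B7–B8, B8–B9, B9–B10, B10–B11, B11–B12

Each bag holds 4 vertices, so the decomposition has width 3, which upper-bounds the treewidth. For the lower bound: the 4 vertex sets {2,4,13}, {0}, {6}, {1,7,8,10} are disjoint, each induces a connected subgraph, and every pair is joined by at least one edge of G. Contracting each set to a single vertex therefore yields K_{4} as a minor, and since treewidth is minor-monotone, tw(G) ≥ tw(K_{4}) = 3. Therefore the treewidth is 3.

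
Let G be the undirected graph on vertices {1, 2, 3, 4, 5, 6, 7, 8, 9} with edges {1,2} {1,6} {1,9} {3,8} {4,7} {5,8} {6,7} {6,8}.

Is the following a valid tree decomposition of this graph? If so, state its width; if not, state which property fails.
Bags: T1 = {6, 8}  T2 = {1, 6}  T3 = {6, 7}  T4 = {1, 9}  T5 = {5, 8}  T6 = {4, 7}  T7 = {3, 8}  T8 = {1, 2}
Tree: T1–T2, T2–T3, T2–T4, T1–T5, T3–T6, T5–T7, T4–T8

Yes; width 1.

Every vertex of G appears in some bag (union = {1, 2, 3, 4, 5, 6, 7, 8, 9}); every edge is covered by a bag; and for each vertex v the set of bags containing v is connected in the bag tree. The decomposition is therefore valid. The largest bag has 2 vertices, so the width is 1.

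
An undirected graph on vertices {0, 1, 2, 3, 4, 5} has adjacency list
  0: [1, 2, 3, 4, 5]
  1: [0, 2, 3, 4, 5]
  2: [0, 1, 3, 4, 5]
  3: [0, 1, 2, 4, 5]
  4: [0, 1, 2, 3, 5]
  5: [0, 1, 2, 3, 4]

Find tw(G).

5

A width-5 tree decomposition is:
Bags: B1 = {0, 1, 2, 3, 4, 5}
Tree: (single bag)
With just one bag of size 6, the width is 6 − 1 = 5, so tw(G) ≤ 5. For the lower bound, the 6 vertices {0, 1, 2, 3, 4, 5} are pairwise adjacent, and any tree decomposition puts a clique entirely inside one bag — forcing width ≥ 5. The upper and lower bounds meet at 5, so that is the treewidth.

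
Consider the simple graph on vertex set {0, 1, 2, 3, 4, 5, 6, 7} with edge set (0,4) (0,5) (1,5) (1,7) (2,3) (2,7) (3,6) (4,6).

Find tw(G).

2

A width-2 tree decomposition is:
Bags: B1 = {3, 4, 6}  B2 = {2, 3, 4}  B3 = {2, 4, 7}  B4 = {1, 4, 7}  B5 = {1, 4, 5}  B6 = {0, 4, 5}
Tree: B1–B2, B2–B3, B3–B4, B4–B5, B5–B6
The largest bag has 3 vertices, giving width 2; this decomposition certifies tw(G) ≤ 2. For the lower bound, G contains the cycle 4–6–3–2–7–1–5–0–4, so G is not a forest; only forests have treewidth ≤ 1, hence tw(G) ≥ 2. Therefore the treewidth is 2.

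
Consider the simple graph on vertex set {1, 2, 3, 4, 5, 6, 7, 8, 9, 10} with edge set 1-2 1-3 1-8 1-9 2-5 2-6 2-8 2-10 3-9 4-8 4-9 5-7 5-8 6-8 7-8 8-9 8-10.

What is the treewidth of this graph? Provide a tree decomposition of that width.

Each bag holds 3 vertices, so the decomposition has width 2, which upper-bounds the treewidth. On the other hand G contains the 3-clique {1, 8, 9}. A clique must lie in a single bag of any decomposition, so no decomposition can have width below 2. Hence tw(G) = 2 exactly.

Treewidth 2.
Bags: B1 = {1, 2, 8}  B2 = {2, 5, 8}  B3 = {5, 7, 8}  B4 = {2, 8, 10}  B5 = {2, 6, 8}  B6 = {1, 8, 9}  B7 = {1, 3, 9}  B8 = {4, 8, 9}
Tree: B1–B2, B2–B3, B1–B4, B4–B5, B1–B6, B6–B7, B6–B8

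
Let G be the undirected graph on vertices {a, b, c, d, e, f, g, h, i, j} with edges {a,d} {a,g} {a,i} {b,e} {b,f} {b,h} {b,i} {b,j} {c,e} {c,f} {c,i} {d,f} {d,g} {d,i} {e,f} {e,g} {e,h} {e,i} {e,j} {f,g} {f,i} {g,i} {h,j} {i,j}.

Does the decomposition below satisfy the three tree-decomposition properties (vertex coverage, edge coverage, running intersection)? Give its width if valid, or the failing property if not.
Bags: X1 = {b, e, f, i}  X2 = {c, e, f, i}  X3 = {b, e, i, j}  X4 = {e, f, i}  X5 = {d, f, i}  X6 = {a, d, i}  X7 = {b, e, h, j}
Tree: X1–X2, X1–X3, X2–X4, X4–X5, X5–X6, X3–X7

No — vertex g appears in no bag.

A tree decomposition must satisfy three properties: every vertex lies in some bag; for every edge, both endpoints lie together in some bag; and for every vertex, the bags containing it form a connected subtree. Here vertex g appears in no bag, so the decomposition is invalid.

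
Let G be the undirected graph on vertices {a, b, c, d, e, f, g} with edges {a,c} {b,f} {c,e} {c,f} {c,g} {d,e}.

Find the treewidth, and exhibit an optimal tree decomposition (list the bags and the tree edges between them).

Treewidth 1.
One such decomposition:
Bags: B1 = {c, f}  B2 = {b, f}  B3 = {c, e}  B4 = {c, g}  B5 = {a, c}  B6 = {d, e}
Tree: B1–B2, B1–B3, B1–B4, B1–B5, B3–B6

Each bag holds 2 vertices, so the decomposition has width 1, which upper-bounds the treewidth. Any graph with an edge has treewidth ≥ 1, and G has the edge f–c. Hence tw(G) = 1 exactly.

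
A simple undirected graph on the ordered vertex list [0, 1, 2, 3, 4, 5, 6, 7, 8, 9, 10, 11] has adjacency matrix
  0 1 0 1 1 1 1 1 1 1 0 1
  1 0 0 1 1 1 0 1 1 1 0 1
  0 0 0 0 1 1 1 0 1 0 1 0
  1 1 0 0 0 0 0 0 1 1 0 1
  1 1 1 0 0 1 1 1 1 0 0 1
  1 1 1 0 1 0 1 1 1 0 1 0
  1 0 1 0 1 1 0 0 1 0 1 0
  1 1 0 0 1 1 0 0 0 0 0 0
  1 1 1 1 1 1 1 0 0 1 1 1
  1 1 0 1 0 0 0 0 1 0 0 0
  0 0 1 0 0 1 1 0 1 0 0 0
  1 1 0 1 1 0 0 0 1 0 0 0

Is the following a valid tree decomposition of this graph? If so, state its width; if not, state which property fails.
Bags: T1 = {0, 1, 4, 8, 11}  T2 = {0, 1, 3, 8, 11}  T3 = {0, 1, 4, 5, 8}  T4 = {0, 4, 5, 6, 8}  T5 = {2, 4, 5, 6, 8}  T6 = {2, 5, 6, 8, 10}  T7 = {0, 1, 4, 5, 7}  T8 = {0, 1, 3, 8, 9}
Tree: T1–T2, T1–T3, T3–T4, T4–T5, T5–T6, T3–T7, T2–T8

Yes; width 4.

Checking the three conditions: (i) the bags cover all of {0, 1, 2, 3, 4, 5, 6, 7, 8, 9, 10, 11}; (ii) for each edge, some bag contains both endpoints; (iii) the bags containing any fixed vertex form a subtree. All hold, so the decomposition is valid with width 5 − 1 = 4.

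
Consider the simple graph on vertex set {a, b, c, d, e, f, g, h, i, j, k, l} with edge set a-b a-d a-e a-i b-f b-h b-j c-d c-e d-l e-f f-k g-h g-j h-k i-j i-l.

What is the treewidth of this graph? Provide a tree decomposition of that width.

Treewidth 3.
One optimal decomposition is:
Bags: B1 = {c, d, e, l}  B2 = {a, d, e, l}  B3 = {a, e, i, l}  B4 = {a, e, f, i}  B5 = {a, b, f, i}  B6 = {b, f, i, j}  B7 = {b, f, j, k}  B8 = {b, h, j, k}  B9 = {g, h, j, k}
Tree: B1–B2, B2–B3, B3–B4, B4–B5, B5–B6, B6–B7, B7–B8, B8–B9

Each bag holds 4 vertices, so the decomposition has width 3, which upper-bounds the treewidth. For the lower bound: the 4 vertex sets {c,d,l}, {e}, {a}, {b,f,i,j} are disjoint, each induces a connected subgraph, and every pair is joined by at least one edge of G. Contracting each set to a single vertex therefore yields K_{4} as a minor, and since treewidth is minor-monotone, tw(G) ≥ tw(K_{4}) = 3. Combining the bounds, tw(G) = 3.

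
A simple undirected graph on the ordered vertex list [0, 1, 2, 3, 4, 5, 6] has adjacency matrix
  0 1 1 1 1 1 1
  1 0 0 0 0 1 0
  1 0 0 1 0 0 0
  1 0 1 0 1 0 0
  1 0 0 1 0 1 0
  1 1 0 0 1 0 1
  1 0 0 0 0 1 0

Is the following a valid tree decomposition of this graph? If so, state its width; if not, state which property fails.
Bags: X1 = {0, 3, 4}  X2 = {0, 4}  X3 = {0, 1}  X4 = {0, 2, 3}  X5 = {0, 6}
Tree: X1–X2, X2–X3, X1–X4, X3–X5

A tree decomposition must satisfy three properties: every vertex lies in some bag; for every edge, both endpoints lie together in some bag; and for every vertex, the bags containing it form a connected subtree. Here vertex 5 appears in no bag, so the decomposition is invalid.

No — vertex 5 appears in no bag.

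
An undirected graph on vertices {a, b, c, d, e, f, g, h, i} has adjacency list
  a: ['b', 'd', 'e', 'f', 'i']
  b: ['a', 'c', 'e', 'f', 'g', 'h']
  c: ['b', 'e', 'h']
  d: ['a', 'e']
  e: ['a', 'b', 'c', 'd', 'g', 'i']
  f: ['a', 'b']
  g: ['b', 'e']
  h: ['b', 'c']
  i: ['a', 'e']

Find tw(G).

A width-2 tree decomposition is:
Bags: B1 = {a, b, e}  B2 = {b, e, g}  B3 = {b, c, e}  B4 = {a, d, e}  B5 = {a, b, f}  B6 = {a, e, i}  B7 = {b, c, h}
Tree: B1–B2, B1–B3, B1–B4, B1–B5, B1–B6, B3–B7
Every bag has size at most 3, so the width is 3 − 1 = 2 and tw(G) ≤ 2. Conversely, {a, d, e} is a clique of size 3, and the vertices of any clique must share a bag in every tree decomposition; so some bag has ≥ 3 vertices and tw(G) ≥ 2. Combining the bounds, tw(G) = 2.

2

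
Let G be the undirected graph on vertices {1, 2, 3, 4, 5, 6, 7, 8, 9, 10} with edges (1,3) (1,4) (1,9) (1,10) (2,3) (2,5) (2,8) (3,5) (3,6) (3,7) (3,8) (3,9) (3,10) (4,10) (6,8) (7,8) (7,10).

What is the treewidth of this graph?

A width-2 tree decomposition is:
Bags: B1 = {1, 4, 10}  B2 = {1, 3, 10}  B3 = {1, 3, 9}  B4 = {3, 7, 10}  B5 = {3, 7, 8}  B6 = {2, 3, 8}  B7 = {3, 6, 8}  B8 = {2, 3, 5}
Tree: B1–B2, B2–B3, B2–B4, B4–B5, B5–B6, B6–B7, B6–B8
The largest bag has 3 vertices, giving width 2; this decomposition certifies tw(G) ≤ 2. For the lower bound, the 3 vertices {1, 3, 9} are pairwise adjacent, and any tree decomposition puts a clique entirely inside one bag — forcing width ≥ 2. Combining the bounds, tw(G) = 2.

2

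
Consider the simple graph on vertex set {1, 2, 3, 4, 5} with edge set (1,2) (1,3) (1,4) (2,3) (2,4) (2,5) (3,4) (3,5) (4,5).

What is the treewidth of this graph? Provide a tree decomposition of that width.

Treewidth 3.
Bags: B1 = {2, 3, 4, 5}  B2 = {1, 2, 3, 4}
Tree: B1–B2

The largest bag has 4 vertices, giving width 3; this decomposition certifies tw(G) ≤ 3. On the other hand G contains the 4-clique {1, 2, 3, 4}. A clique must lie in a single bag of any decomposition, so no decomposition can have width below 3. Hence tw(G) = 3 exactly.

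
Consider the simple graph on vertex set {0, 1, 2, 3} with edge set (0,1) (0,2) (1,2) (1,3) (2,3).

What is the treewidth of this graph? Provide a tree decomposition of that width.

Treewidth 2.
One optimal decomposition is:
Bags: B1 = {0, 1, 2}  B2 = {1, 2, 3}
Tree: B1–B2

Each bag holds 3 vertices, so the decomposition has width 2, which upper-bounds the treewidth. On the other hand G contains the 3-clique {0, 1, 2}. A clique must lie in a single bag of any decomposition, so no decomposition can have width below 2. The upper and lower bounds meet at 2, so that is the treewidth.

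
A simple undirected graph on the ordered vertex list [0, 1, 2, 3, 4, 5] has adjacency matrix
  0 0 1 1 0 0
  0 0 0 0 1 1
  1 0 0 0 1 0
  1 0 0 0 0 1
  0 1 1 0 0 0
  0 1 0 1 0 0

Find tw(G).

A width-2 tree decomposition is:
Bags: B1 = {1, 3, 5}  B2 = {1, 3, 4}  B3 = {2, 3, 4}  B4 = {0, 2, 3}
Tree: B1–B2, B2–B3, B3–B4
The largest bag has 3 vertices, giving width 2; this decomposition certifies tw(G) ≤ 2. For the lower bound, G contains the cycle 3–5–1–4–2–0–3, so G is not a forest; only forests have treewidth ≤ 1, hence tw(G) ≥ 2. Combining the bounds, tw(G) = 2.

2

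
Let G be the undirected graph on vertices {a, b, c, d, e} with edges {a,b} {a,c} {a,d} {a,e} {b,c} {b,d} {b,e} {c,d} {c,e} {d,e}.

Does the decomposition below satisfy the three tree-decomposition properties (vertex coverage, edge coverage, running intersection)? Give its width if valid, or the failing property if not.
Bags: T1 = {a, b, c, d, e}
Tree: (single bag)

Yes; width 4.

Checking the three conditions: (i) the bags cover all of {a, b, c, d, e}; (ii) for each edge, some bag contains both endpoints; (iii) the bags containing any fixed vertex form a subtree. All hold, so the decomposition is valid with width 5 − 1 = 4.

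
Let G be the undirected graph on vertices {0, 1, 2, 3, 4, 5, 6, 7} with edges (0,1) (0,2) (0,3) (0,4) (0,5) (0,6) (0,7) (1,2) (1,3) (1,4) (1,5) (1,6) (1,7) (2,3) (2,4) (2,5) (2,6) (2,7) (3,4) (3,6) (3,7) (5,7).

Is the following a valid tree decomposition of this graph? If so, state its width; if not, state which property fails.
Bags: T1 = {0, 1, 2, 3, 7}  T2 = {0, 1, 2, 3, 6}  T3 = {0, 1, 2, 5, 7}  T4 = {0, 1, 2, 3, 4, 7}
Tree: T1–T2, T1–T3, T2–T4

A tree decomposition must satisfy three properties: every vertex lies in some bag; for every edge, both endpoints lie together in some bag; and for every vertex, the bags containing it form a connected subtree. Here bags containing vertex 7 are not connected in the tree, so the decomposition is invalid.

No — bags containing vertex 7 are not connected in the tree.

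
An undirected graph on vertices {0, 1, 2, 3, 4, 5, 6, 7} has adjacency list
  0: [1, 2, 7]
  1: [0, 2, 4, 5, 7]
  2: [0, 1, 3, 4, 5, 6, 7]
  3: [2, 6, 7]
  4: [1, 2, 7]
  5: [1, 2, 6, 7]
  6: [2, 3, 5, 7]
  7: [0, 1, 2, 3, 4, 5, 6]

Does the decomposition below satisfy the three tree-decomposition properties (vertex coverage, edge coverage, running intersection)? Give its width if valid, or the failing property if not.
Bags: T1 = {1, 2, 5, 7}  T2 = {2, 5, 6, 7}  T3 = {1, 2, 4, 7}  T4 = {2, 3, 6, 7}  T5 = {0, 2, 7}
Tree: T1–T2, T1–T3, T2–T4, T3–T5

A tree decomposition must satisfy three properties: every vertex lies in some bag; for every edge, both endpoints lie together in some bag; and for every vertex, the bags containing it form a connected subtree. Here edge (1,0) lies in no bag, so the decomposition is invalid.

No — edge (1,0) lies in no bag.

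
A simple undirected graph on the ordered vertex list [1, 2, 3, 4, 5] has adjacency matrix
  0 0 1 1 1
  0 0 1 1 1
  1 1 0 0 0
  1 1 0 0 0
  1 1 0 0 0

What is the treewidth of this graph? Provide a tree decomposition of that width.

Every bag has size at most 3, so the width is 3 − 1 = 2 and tw(G) ≤ 2. Since 4–2–3–1–4 is a cycle in G, G is not acyclic. Forests are exactly the graphs of treewidth ≤ 1, so tw(G) ≥ 2. Therefore the treewidth is 2.

Treewidth 2.
One such decomposition:
Bags: B1 = {1, 2, 4}  B2 = {1, 2, 3}  B3 = {1, 2, 5}
Tree: B1–B2, B2–B3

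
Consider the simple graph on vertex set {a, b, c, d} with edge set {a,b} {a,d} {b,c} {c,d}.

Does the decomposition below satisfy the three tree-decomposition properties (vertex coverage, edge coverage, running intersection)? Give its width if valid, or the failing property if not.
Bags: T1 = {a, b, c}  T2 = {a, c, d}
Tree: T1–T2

Yes; width 2.

Every vertex of G appears in some bag (union = {a, b, c, d}); every edge is covered by a bag; and for each vertex v the set of bags containing v is connected in the bag tree. The decomposition is therefore valid. The largest bag has 3 vertices, so the width is 2.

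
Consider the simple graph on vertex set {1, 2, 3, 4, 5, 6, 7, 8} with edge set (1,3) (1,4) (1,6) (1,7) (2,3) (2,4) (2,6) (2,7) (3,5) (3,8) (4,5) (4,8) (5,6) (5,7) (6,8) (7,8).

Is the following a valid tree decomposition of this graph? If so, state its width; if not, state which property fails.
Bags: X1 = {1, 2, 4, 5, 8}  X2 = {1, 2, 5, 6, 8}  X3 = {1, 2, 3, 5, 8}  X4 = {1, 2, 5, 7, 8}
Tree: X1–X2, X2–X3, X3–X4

Yes; width 4.

Vertex coverage: the bags together contain {1, 2, 3, 4, 5, 6, 7, 8}, the full vertex set. Edge coverage: each edge of G has both endpoints in at least one bag. Running intersection: for every vertex, the bags containing it form a connected subtree. All three properties hold, so this is a valid tree decomposition of width max|bag| − 1 = 4, and hence tw(G) ≤ 4.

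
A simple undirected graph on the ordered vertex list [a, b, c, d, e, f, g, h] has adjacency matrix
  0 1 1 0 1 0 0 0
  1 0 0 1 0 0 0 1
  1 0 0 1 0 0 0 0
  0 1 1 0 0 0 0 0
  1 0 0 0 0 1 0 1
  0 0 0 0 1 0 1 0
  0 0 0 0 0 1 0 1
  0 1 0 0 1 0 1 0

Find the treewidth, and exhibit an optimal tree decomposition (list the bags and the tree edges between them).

Treewidth 2.
Bags: B1 = {b, c, d}  B2 = {a, b, c}  B3 = {a, b, h}  B4 = {a, e, h}  B5 = {e, g, h}  B6 = {e, f, g}
Tree: B1–B2, B2–B3, B3–B4, B4–B5, B5–B6

Every bag has size at most 3, so the width is 3 − 1 = 2 and tw(G) ≤ 2. Since d–c–a–b–d is a cycle in G, G is not acyclic. Forests are exactly the graphs of treewidth ≤ 1, so tw(G) ≥ 2. Hence tw(G) = 2 exactly.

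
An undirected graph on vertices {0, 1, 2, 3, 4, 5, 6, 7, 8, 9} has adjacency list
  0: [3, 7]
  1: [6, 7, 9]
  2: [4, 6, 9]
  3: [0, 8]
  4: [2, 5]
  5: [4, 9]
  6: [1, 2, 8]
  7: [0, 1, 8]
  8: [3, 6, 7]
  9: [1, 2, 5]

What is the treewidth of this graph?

A width-2 tree decomposition is:
Bags: B1 = {4, 5, 9}  B2 = {2, 4, 9}  B3 = {1, 2, 9}  B4 = {1, 2, 6}  B5 = {1, 6, 7}  B6 = {6, 7, 8}  B7 = {0, 7, 8}  B8 = {0, 3, 8}
Tree: B1–B2, B2–B3, B3–B4, B4–B5, B5–B6, B6–B7, B7–B8
The largest bag has 3 vertices, giving width 2; this decomposition certifies tw(G) ≤ 2. The edges 5–4–2–9–5 form a cycle, so G is not a tree and its treewidth is at least 2. Combining the bounds, tw(G) = 2.

2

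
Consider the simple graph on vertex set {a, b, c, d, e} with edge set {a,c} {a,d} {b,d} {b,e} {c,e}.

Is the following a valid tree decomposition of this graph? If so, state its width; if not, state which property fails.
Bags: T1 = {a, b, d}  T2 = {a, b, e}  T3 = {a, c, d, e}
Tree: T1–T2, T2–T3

A tree decomposition must satisfy three properties: every vertex lies in some bag; for every edge, both endpoints lie together in some bag; and for every vertex, the bags containing it form a connected subtree. Here bags containing vertex d are not connected in the tree, so the decomposition is invalid.

No — bags containing vertex d are not connected in the tree.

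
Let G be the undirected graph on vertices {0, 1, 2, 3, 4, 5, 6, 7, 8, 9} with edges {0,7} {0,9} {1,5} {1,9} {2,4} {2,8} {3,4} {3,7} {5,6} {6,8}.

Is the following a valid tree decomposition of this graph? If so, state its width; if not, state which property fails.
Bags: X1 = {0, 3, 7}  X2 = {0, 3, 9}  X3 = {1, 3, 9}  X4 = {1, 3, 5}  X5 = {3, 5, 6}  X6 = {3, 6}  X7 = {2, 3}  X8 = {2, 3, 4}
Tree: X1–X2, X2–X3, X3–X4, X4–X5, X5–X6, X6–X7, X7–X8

A tree decomposition must satisfy three properties: every vertex lies in some bag; for every edge, both endpoints lie together in some bag; and for every vertex, the bags containing it form a connected subtree. Here vertex 8 appears in no bag, so the decomposition is invalid.

No — vertex 8 appears in no bag.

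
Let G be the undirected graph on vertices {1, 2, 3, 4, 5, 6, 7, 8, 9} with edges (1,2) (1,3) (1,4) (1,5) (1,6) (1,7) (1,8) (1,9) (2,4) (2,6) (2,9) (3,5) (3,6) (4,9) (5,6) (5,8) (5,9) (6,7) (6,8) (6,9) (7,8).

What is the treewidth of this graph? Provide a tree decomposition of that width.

Each bag holds 4 vertices, so the decomposition has width 3, which upper-bounds the treewidth. For the lower bound, the 4 vertices {1, 2, 4, 9} are pairwise adjacent, and any tree decomposition puts a clique entirely inside one bag — forcing width ≥ 3. The upper and lower bounds meet at 3, so that is the treewidth.

Treewidth 3.
One optimal decomposition is:
Bags: B1 = {1, 5, 6, 8}  B2 = {1, 6, 7, 8}  B3 = {1, 5, 6, 9}  B4 = {1, 2, 6, 9}  B5 = {1, 2, 4, 9}  B6 = {1, 3, 5, 6}
Tree: B1–B2, B1–B3, B3–B4, B4–B5, B3–B6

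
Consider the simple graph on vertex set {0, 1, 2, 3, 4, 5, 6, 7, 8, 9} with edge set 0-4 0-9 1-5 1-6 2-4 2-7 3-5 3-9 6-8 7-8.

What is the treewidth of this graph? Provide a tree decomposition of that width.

Treewidth 2.
One such decomposition:
Bags: B1 = {2, 4, 7}  B2 = {4, 7, 8}  B3 = {4, 6, 8}  B4 = {1, 4, 6}  B5 = {1, 4, 5}  B6 = {3, 4, 5}  B7 = {3, 4, 9}  B8 = {0, 4, 9}
Tree: B1–B2, B2–B3, B3–B4, B4–B5, B5–B6, B6–B7, B7–B8

The largest bag has 3 vertices, giving width 2; this decomposition certifies tw(G) ≤ 2. The edges 4–2–7–8–6–1–5–3–9–0–4 form a cycle, so G is not a tree and its treewidth is at least 2. The upper and lower bounds meet at 2, so that is the treewidth.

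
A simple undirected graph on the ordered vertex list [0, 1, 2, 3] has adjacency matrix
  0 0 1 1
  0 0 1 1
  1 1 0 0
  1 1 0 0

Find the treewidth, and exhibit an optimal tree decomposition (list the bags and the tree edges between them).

The largest bag has 3 vertices, giving width 2; this decomposition certifies tw(G) ≤ 2. Since 2–1–3–0–2 is a cycle in G, G is not acyclic. Forests are exactly the graphs of treewidth ≤ 1, so tw(G) ≥ 2. Hence tw(G) = 2 exactly.

Treewidth 2.
One optimal decomposition is:
Bags: B1 = {1, 2, 3}  B2 = {0, 2, 3}
Tree: B1–B2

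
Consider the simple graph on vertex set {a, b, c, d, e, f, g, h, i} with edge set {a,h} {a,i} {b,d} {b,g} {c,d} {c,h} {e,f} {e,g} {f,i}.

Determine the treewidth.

2

A width-2 tree decomposition is:
Bags: B1 = {e, f, i}  B2 = {a, e, i}  B3 = {a, e, h}  B4 = {c, e, h}  B5 = {c, d, e}  B6 = {b, d, e}  B7 = {b, e, g}
Tree: B1–B2, B2–B3, B3–B4, B4–B5, B5–B6, B6–B7
Every bag has size at most 3, so the width is 3 − 1 = 2 and tw(G) ≤ 2. For the lower bound, G contains the cycle e–f–i–a–h–c–d–b–g–e, so G is not a forest; only forests have treewidth ≤ 1, hence tw(G) ≥ 2. The upper and lower bounds meet at 2, so that is the treewidth.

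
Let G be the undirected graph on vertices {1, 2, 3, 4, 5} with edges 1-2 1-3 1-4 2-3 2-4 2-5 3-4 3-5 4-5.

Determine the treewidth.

A width-3 tree decomposition is:
Bags: B1 = {2, 3, 4, 5}  B2 = {1, 2, 3, 4}
Tree: B1–B2
Each bag holds 4 vertices, so the decomposition has width 3, which upper-bounds the treewidth. Conversely, {1, 2, 3, 4} is a clique of size 4, and the vertices of any clique must share a bag in every tree decomposition; so some bag has ≥ 4 vertices and tw(G) ≥ 3. Hence tw(G) = 3 exactly.

3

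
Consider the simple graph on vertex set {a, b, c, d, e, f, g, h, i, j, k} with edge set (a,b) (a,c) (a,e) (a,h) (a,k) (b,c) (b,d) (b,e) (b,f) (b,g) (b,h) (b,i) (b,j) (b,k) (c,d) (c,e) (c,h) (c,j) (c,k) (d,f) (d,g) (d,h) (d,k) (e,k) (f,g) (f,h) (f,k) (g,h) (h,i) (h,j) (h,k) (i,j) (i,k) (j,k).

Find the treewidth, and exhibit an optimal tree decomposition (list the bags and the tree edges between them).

Treewidth 4.
One such decomposition:
Bags: B1 = {b, c, d, h, k}  B2 = {a, b, c, h, k}  B3 = {b, d, f, h, k}  B4 = {b, c, h, j, k}  B5 = {a, b, c, e, k}  B6 = {b, h, i, j, k}  B7 = {b, d, f, g, h}
Tree: B1–B2, B1–B3, B1–B4, B2–B5, B4–B6, B3–B7

Each bag holds 5 vertices, so the decomposition has width 4, which upper-bounds the treewidth. For the lower bound, the 5 vertices {a, b, c, e, k} are pairwise adjacent, and any tree decomposition puts a clique entirely inside one bag — forcing width ≥ 4. Combining the bounds, tw(G) = 4.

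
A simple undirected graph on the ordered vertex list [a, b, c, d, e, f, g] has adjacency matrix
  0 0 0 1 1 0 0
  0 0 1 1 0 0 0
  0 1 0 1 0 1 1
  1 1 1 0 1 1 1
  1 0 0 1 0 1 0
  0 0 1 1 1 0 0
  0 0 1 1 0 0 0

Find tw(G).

A width-2 tree decomposition is:
Bags: B1 = {c, d, g}  B2 = {c, d, f}  B3 = {d, e, f}  B4 = {b, c, d}  B5 = {a, d, e}
Tree: B1–B2, B2–B3, B2–B4, B3–B5
Each bag holds 3 vertices, so the decomposition has width 2, which upper-bounds the treewidth. For the lower bound, the 3 vertices {d, e, f} are pairwise adjacent, and any tree decomposition puts a clique entirely inside one bag — forcing width ≥ 2. The upper and lower bounds meet at 2, so that is the treewidth.

2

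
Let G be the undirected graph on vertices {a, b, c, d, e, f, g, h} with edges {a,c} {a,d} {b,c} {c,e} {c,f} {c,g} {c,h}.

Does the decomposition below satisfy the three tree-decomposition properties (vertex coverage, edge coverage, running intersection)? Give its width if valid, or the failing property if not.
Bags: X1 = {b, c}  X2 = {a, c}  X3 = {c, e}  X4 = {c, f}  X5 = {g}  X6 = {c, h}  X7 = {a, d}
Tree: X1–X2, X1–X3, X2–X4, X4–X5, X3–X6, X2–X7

No — edge (c,g) lies in no bag.

A tree decomposition must satisfy three properties: every vertex lies in some bag; for every edge, both endpoints lie together in some bag; and for every vertex, the bags containing it form a connected subtree. Here edge (c,g) lies in no bag, so the decomposition is invalid.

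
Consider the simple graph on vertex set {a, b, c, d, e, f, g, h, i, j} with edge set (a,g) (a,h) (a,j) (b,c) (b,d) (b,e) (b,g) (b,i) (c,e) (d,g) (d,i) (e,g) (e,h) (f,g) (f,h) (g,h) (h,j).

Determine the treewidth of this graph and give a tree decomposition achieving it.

Every bag has size at most 3, so the width is 3 − 1 = 2 and tw(G) ≤ 2. On the other hand G contains the 3-clique {b, d, g}. A clique must lie in a single bag of any decomposition, so no decomposition can have width below 2. Combining the bounds, tw(G) = 2.

Treewidth 2.
One optimal decomposition is:
Bags: B1 = {e, g, h}  B2 = {b, e, g}  B3 = {b, d, g}  B4 = {b, c, e}  B5 = {a, g, h}  B6 = {f, g, h}  B7 = {b, d, i}  B8 = {a, h, j}
Tree: B1–B2, B2–B3, B2–B4, B1–B5, B5–B6, B3–B7, B5–B8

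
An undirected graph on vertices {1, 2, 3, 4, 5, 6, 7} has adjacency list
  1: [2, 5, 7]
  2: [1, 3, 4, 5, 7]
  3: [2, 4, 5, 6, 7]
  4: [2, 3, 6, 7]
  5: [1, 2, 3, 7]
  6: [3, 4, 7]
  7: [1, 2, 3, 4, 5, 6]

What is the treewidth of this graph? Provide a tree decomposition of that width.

Treewidth 3.
Bags: B1 = {2, 3, 5, 7}  B2 = {2, 3, 4, 7}  B3 = {1, 2, 5, 7}  B4 = {3, 4, 6, 7}
Tree: B1–B2, B1–B3, B2–B4

Each bag holds 4 vertices, so the decomposition has width 3, which upper-bounds the treewidth. For the lower bound, the 4 vertices {1, 2, 5, 7} are pairwise adjacent, and any tree decomposition puts a clique entirely inside one bag — forcing width ≥ 3. Combining the bounds, tw(G) = 3.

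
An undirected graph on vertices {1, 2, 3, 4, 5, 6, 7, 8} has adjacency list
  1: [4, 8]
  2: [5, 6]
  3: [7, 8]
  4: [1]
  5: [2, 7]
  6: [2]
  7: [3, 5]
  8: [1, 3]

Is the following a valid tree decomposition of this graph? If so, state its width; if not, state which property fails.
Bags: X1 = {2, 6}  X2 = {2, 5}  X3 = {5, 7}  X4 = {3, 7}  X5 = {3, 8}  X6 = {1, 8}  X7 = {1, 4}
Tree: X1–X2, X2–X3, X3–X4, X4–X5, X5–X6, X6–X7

Yes; width 1.

Checking the three conditions: (i) the bags cover all of {1, 2, 3, 4, 5, 6, 7, 8}; (ii) for each edge, some bag contains both endpoints; (iii) the bags containing any fixed vertex form a subtree. All hold, so the decomposition is valid with width 2 − 1 = 1.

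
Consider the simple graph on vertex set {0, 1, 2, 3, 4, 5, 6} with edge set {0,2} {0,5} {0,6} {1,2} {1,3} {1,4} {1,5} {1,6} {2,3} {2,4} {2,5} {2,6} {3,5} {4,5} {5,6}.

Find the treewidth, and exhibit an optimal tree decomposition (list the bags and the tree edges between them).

Every bag has size at most 4, so the width is 4 − 1 = 3 and tw(G) ≤ 3. On the other hand G contains the 4-clique {0, 2, 5, 6}. A clique must lie in a single bag of any decomposition, so no decomposition can have width below 3. Hence tw(G) = 3 exactly.

Treewidth 3.
Bags: B1 = {1, 2, 4, 5}  B2 = {1, 2, 5, 6}  B3 = {0, 2, 5, 6}  B4 = {1, 2, 3, 5}
Tree: B1–B2, B2–B3, B2–B4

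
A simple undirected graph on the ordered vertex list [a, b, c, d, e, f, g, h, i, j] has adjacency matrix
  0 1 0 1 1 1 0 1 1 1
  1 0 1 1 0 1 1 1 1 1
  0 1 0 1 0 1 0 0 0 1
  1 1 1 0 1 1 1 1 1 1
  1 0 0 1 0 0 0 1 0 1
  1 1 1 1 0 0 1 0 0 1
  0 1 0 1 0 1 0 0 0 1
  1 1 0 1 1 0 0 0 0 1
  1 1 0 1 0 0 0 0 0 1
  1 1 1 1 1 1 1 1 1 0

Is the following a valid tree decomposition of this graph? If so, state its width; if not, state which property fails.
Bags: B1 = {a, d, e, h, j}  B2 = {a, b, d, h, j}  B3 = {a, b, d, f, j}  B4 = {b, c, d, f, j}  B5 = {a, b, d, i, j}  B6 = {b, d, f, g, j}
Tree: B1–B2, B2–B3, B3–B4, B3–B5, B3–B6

Yes; width 4.

Vertex coverage: the bags together contain {a, b, c, d, e, f, g, h, i, j}, the full vertex set. Edge coverage: each edge of G has both endpoints in at least one bag. Running intersection: for every vertex, the bags containing it form a connected subtree. All three properties hold, so this is a valid tree decomposition of width max|bag| − 1 = 4, and hence tw(G) ≤ 4.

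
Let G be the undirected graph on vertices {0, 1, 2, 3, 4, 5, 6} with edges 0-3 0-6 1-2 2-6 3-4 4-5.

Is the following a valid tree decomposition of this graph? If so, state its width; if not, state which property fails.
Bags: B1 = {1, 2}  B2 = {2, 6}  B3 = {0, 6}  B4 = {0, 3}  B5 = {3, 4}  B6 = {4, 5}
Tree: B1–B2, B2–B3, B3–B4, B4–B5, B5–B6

Yes; width 1.

Vertex coverage: the bags together contain {0, 1, 2, 3, 4, 5, 6}, the full vertex set. Edge coverage: each edge of G has both endpoints in at least one bag. Running intersection: for every vertex, the bags containing it form a connected subtree. All three properties hold, so this is a valid tree decomposition of width max|bag| − 1 = 1, and hence tw(G) ≤ 1.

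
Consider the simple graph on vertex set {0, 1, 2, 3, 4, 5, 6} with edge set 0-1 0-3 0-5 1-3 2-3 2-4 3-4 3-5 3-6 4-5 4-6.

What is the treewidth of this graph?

A width-2 tree decomposition is:
Bags: B1 = {3, 4, 6}  B2 = {2, 3, 4}  B3 = {3, 4, 5}  B4 = {0, 3, 5}  B5 = {0, 1, 3}
Tree: B1–B2, B1–B3, B3–B4, B4–B5
Each bag holds 3 vertices, so the decomposition has width 2, which upper-bounds the treewidth. For the lower bound, the 3 vertices {0, 1, 3} are pairwise adjacent, and any tree decomposition puts a clique entirely inside one bag — forcing width ≥ 2. Therefore the treewidth is 2.

2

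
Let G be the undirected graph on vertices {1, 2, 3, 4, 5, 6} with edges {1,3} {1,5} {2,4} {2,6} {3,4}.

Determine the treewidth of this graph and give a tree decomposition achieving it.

Every bag has size at most 2, so the width is 2 − 1 = 1 and tw(G) ≤ 1. Any graph with an edge has treewidth ≥ 1, and G has the edge 6–2. Therefore the treewidth is 1.

Treewidth 1.
One such decomposition:
Bags: B1 = {2, 6}  B2 = {2, 4}  B3 = {3, 4}  B4 = {1, 3}  B5 = {1, 5}
Tree: B1–B2, B2–B3, B3–B4, B4–B5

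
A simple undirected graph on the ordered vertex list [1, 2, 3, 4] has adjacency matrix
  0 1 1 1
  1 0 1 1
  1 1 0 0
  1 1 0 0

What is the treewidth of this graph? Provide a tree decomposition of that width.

The largest bag has 3 vertices, giving width 2; this decomposition certifies tw(G) ≤ 2. Conversely, {1, 2, 3} is a clique of size 3, and the vertices of any clique must share a bag in every tree decomposition; so some bag has ≥ 3 vertices and tw(G) ≥ 2. Therefore the treewidth is 2.

Treewidth 2.
One optimal decomposition is:
Bags: B1 = {1, 2, 4}  B2 = {1, 2, 3}
Tree: B1–B2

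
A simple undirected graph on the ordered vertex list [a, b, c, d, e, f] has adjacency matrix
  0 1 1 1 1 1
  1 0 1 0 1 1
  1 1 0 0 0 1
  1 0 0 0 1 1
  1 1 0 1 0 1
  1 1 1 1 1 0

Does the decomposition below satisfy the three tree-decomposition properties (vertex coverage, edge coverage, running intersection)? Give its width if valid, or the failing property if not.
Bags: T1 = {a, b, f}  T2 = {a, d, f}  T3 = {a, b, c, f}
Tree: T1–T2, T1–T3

No — vertex e appears in no bag.

A tree decomposition must satisfy three properties: every vertex lies in some bag; for every edge, both endpoints lie together in some bag; and for every vertex, the bags containing it form a connected subtree. Here vertex e appears in no bag, so the decomposition is invalid.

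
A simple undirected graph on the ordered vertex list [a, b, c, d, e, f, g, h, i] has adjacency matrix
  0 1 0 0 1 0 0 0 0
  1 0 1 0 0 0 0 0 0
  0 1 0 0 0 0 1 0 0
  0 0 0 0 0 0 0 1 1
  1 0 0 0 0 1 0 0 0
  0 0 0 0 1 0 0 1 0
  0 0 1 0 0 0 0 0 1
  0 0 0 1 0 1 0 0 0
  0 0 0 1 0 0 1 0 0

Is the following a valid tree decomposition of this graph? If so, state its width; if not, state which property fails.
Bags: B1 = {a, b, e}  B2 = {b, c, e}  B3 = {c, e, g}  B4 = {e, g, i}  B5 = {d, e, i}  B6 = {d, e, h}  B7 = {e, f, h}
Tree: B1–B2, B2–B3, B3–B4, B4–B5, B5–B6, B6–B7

Every vertex of G appears in some bag (union = {a, b, c, d, e, f, g, h, i}); every edge is covered by a bag; and for each vertex v the set of bags containing v is connected in the bag tree. The decomposition is therefore valid. The largest bag has 3 vertices, so the width is 2.

Yes; width 2.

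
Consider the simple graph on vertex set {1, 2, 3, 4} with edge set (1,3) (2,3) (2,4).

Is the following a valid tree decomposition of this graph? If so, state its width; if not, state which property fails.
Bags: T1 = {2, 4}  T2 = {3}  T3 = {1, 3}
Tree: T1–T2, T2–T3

No — edge (2,3) lies in no bag.

A tree decomposition must satisfy three properties: every vertex lies in some bag; for every edge, both endpoints lie together in some bag; and for every vertex, the bags containing it form a connected subtree. Here edge (2,3) lies in no bag, so the decomposition is invalid.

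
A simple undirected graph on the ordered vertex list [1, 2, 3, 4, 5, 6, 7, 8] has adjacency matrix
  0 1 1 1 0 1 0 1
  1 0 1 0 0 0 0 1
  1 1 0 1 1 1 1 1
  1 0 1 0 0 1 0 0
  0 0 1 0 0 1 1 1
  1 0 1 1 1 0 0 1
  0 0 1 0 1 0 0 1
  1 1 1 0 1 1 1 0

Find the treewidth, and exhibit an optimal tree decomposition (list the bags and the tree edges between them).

Treewidth 3.
One such decomposition:
Bags: B1 = {1, 3, 6, 8}  B2 = {3, 5, 6, 8}  B3 = {1, 3, 4, 6}  B4 = {1, 2, 3, 8}  B5 = {3, 5, 7, 8}
Tree: B1–B2, B1–B3, B1–B4, B2–B5

Each bag holds 4 vertices, so the decomposition has width 3, which upper-bounds the treewidth. On the other hand G contains the 4-clique {1, 2, 3, 8}. A clique must lie in a single bag of any decomposition, so no decomposition can have width below 3. Combining the bounds, tw(G) = 3.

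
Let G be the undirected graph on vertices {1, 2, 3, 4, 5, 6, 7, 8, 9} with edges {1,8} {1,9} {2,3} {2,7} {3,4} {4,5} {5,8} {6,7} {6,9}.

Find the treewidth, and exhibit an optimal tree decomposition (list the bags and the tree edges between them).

Each bag holds 3 vertices, so the decomposition has width 2, which upper-bounds the treewidth. Since 7–2–3–4–5–8–1–9–6–7 is a cycle in G, G is not acyclic. Forests are exactly the graphs of treewidth ≤ 1, so tw(G) ≥ 2. Hence tw(G) = 2 exactly.

Treewidth 2.
One such decomposition:
Bags: B1 = {2, 3, 7}  B2 = {3, 4, 7}  B3 = {4, 5, 7}  B4 = {5, 7, 8}  B5 = {1, 7, 8}  B6 = {1, 7, 9}  B7 = {6, 7, 9}
Tree: B1–B2, B2–B3, B3–B4, B4–B5, B5–B6, B6–B7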